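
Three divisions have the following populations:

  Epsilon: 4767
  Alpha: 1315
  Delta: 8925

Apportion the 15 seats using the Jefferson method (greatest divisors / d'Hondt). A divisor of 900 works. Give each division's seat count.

With modified divisor 900: modified quotas Epsilon 5.297, Alpha 1.461, Delta 9.917.
Rounding down: Epsilon 5, Alpha 1, Delta 9 (total 15).

Epsilon=5, Alpha=1, Delta=9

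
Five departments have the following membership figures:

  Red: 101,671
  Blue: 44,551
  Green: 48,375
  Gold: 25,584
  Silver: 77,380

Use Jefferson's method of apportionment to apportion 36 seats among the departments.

Red: 13, Blue: 5, Green: 6, Gold: 3, Silver: 9

Standard divisor 297561/36 ≈ 8265.583; standard quotas: Red 12.301, Blue 5.390, Green 5.853, Gold 3.095, Silver 9.362.
Rounding down gives 12, 5, 5, 3, 9 = 34 seats, so the divisor must be adjusted.
With modified divisor 7800: modified quotas Red 13.035, Blue 5.712, Green 6.202, Gold 3.280, Silver 9.921.
Rounding down: Red 13, Blue 5, Green 6, Gold 3, Silver 9 (total 36).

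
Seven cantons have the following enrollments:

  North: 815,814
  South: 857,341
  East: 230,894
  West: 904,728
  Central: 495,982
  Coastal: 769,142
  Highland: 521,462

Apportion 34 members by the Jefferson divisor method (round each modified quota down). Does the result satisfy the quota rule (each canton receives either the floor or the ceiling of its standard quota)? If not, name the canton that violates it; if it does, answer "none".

Standard quotas: North 6.036, South 6.343, East 1.708, West 6.694, Central 3.670, Coastal 5.691, Highland 3.858.
Jefferson allocation: North 6, South 6, East 1, West 7, Central 4, Coastal 6, Highland 4.
Every allocation lies between the lower and upper quota.

none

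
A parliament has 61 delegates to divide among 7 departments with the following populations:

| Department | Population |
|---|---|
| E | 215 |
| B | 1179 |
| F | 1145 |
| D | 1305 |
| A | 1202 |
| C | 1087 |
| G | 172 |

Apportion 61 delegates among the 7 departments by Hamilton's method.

E=2, B=11, F=11, D=13, A=12, C=10, G=2

Total 6305; standard divisor 6305/61 ≈ 103.361.
Standard quotas: E 2.080, B 11.407, F 11.078, D 12.626, A 11.629, C 10.517, G 1.664.
Lower quotas: E 2, B 11, F 11, D 12, A 11, C 10, G 1 (sum 58, leaving 3 seats).
Remainders in descending order: G 0.664, A 0.629, D 0.626, C 0.517, B 0.407, E 0.080, F 0.078.
Largest remainders: G, A, D receive the extra seats.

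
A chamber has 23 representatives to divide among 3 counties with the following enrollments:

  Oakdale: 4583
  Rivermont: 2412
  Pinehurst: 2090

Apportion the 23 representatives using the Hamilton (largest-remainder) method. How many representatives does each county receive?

Oakdale 12; Rivermont 6; Pinehurst 5

The standard divisor is 9085/23 = 395.
Standard quotas: Oakdale 11.603, Rivermont 6.106, Pinehurst 5.291.
Lower quotas: Oakdale 11, Rivermont 6, Pinehurst 5 (sum 22, leaving 1 seat).
Remainders in descending order: Oakdale 0.603, Pinehurst 0.291, Rivermont 0.106.
The surplus seat goes to Oakdale.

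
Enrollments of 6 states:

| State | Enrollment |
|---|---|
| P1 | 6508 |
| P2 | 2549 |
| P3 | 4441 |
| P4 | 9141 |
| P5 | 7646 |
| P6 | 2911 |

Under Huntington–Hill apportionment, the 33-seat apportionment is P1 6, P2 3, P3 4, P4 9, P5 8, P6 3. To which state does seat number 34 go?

Priority for the next seat is population ÷ (√(s·(s+1))).
Priorities: P1 1004.206, P2 735.833, P3 993.038, P4 963.546, P5 901.090, P6 840.333.
Highest priority: P1.

P1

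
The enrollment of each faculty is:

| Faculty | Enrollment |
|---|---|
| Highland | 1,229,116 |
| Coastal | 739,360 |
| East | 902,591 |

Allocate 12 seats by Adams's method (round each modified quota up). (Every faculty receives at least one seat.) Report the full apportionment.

Standard divisor 2871067/12 ≈ 239255.583; standard quotas: Highland 5.137, Coastal 3.090, East 3.772.
Rounding up gives 6, 4, 4 = 14 seats, so the divisor must be adjusted.
With modified divisor 273700: modified quotas Highland 4.491, Coastal 2.701, East 3.298.
Rounding up: Highland 5, Coastal 3, East 4 (total 12).

Highland: 5; Coastal: 3; East: 4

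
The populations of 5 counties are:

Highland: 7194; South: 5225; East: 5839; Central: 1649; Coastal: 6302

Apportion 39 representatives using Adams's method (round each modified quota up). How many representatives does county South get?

8

Standard divisor 26209/39 ≈ 672.026; standard quotas: Highland 10.705, South 7.775, East 8.689, Central 2.454, Coastal 9.378.
Rounding up gives 11, 8, 9, 3, 10 = 41 seats, so the divisor must be adjusted.
With modified divisor 725: modified quotas Highland 9.923, South 7.207, East 8.054, Central 2.274, Coastal 8.692.
Rounding up: Highland 10, South 8, East 9, Central 3, Coastal 9 (total 39).
South receives 8.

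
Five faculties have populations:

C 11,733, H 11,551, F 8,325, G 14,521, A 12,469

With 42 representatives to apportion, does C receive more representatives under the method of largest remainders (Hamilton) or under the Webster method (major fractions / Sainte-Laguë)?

Hamilton: C 9, H 8, F 6, G 10, A 9.
Webster: C 8, H 8, F 6, G 11, A 9.
C gets 9 under Hamilton and 8 under Webster.

Hamilton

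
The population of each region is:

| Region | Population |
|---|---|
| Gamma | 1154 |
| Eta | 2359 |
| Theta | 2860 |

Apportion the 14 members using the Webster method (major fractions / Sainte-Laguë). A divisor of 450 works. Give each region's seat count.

With modified divisor 450: modified quotas Gamma 2.564, Eta 5.242, Theta 6.356.
Rounding to the nearest integer: Gamma 3, Eta 5, Theta 6 (total 14).

Gamma 3, Eta 5, Theta 6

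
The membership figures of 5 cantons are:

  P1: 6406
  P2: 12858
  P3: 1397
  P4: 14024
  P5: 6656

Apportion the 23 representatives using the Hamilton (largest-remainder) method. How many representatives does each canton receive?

Total 41341; standard divisor 41341/23 ≈ 1797.435.
Standard quotas: P1 3.5640, P2 7.1535, P3 0.7772, P4 7.8022, P5 3.7031.
Lower quotas: P1 3, P2 7, P3 0, P4 7, P5 3 (sum 20, leaving 3 seats).
Remainders in descending order: P4 0.8022, P3 0.7772, P5 0.7031, P1 0.5640, P2 0.1535.
The surplus seats go to P4, P3, P5.

P1: 3, P2: 7, P3: 1, P4: 8, P5: 4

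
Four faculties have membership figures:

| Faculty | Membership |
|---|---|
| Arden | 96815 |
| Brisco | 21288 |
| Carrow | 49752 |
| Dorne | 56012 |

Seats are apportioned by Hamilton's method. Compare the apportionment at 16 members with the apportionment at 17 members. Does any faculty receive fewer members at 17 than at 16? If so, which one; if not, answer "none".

At 16 seats: Arden 7, Brisco 1, Carrow 4, Dorne 4.
At 17 seats: Arden 7, Brisco 2, Carrow 4, Dorne 4.
No faculty's allocation decreased.

none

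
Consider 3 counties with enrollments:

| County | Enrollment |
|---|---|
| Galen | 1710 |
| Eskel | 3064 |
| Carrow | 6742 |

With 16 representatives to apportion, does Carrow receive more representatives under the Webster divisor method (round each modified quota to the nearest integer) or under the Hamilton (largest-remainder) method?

Webster

Webster: Galen 2, Eskel 4, Carrow 10.
Hamilton: Galen 3, Eskel 4, Carrow 9.
Carrow gets 10 under Webster and 9 under Hamilton.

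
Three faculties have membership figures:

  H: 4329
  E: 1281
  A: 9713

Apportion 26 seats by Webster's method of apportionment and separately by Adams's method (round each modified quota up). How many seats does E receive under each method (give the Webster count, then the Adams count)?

Webster: H 7, E 2, A 17.
Adams: H 7, E 3, A 16.
E gets 2 under Webster and 3 under Adams.

2 and 3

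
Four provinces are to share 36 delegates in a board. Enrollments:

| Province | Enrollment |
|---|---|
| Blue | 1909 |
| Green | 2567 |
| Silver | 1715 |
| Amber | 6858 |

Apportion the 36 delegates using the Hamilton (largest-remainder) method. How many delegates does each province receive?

Blue 5, Green 7, Silver 5, Amber 19

The standard divisor is 13049/36 ≈ 362.472.
Standard quotas: Blue 5.2666, Green 7.0819, Silver 4.7314, Amber 18.9201.
Lower quotas: Blue 5, Green 7, Silver 4, Amber 18 (sum 34, leaving 2 seats).
Remainders in descending order: Amber 0.9201, Silver 0.7314, Blue 0.2666, Green 0.0819.
The surplus seats go to Amber, Silver.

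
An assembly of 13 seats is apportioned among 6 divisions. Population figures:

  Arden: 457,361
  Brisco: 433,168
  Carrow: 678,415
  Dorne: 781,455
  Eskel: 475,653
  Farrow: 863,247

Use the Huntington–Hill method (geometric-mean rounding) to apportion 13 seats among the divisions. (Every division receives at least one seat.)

Arden 2, Brisco 1, Carrow 2, Dorne 3, Eskel 2, Farrow 3

With divisor 312662: modified quotas Arden 1.463, Brisco 1.385, Carrow 2.170, Dorne 2.499, Eskel 1.521, Farrow 2.761.
Geometric-mean thresholds: Arden √(1·2)=1.414, Brisco √(1·2)=1.414, Carrow √(2·3)=2.449, Dorne √(2·3)=2.449, Eskel √(1·2)=1.414, Farrow √(2·3)=2.449.
Each quota rounded against its threshold gives Arden 2, Brisco 1, Carrow 2, Dorne 3, Eskel 2, Farrow 3 (total 13).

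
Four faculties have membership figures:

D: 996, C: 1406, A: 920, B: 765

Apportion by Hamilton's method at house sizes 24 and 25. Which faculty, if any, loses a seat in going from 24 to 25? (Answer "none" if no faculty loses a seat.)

At 24 seats: D 6, C 8, A 5, B 5.
At 25 seats: D 6, C 8, A 6, B 5.
No faculty's allocation decreased.

none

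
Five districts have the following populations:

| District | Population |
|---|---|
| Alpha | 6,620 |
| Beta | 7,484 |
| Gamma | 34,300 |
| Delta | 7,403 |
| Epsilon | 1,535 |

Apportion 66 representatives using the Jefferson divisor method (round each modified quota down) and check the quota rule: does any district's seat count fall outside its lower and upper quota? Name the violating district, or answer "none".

Standard quotas: Alpha 7.620, Beta 8.614, Gamma 39.479, Delta 8.521, Epsilon 1.767.
Jefferson allocation: Alpha 7, Beta 9, Gamma 41, Delta 8, Epsilon 1.
Gamma has quota 39.479 (lower 39, upper 40) but receives 41 — outside the quota interval.

Gamma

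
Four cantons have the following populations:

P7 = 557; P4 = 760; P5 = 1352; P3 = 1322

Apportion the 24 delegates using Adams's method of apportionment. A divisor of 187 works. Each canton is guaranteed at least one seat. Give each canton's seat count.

With modified divisor 187: modified quotas P7 2.979, P4 4.064, P5 7.230, P3 7.070.
Rounding up: P7 3, P4 5, P5 8, P3 8 (total 24).

P7: 3; P4: 5; P5: 8; P3: 8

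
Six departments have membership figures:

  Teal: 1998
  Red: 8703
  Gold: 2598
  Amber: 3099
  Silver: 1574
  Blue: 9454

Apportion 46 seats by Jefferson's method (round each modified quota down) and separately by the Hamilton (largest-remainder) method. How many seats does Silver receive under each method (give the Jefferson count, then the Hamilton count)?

2 and 3

Jefferson: Teal 3, Red 15, Gold 4, Amber 5, Silver 2, Blue 17.
Hamilton: Teal 3, Red 15, Gold 4, Amber 5, Silver 3, Blue 16.
Silver gets 2 under Jefferson and 3 under Hamilton.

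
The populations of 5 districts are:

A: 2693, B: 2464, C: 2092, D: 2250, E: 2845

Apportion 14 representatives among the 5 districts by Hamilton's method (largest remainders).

A=3; B=3; C=2; D=3; E=3

Total 12344; standard divisor 12344/14 ≈ 881.714.
Standard quotas: A 3.054, B 2.795, C 2.373, D 2.552, E 3.227.
Lower quotas: A 3, B 2, C 2, D 2, E 3 (sum 12, leaving 2 seats).
Remainders in descending order: B 0.795, D 0.552, C 0.373, E 0.227, A 0.054.
The surplus seats go to B, D.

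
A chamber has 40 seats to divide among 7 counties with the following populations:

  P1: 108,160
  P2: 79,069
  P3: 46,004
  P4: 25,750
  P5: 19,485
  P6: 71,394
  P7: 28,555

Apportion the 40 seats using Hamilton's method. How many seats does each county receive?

The standard divisor is 378417/40 ≈ 9460.425.
Standard quotas: P1 11.4329, P2 8.3579, P3 4.8628, P4 2.7219, P5 2.0596, P6 7.5466, P7 3.0184.
Lower quotas: P1 11, P2 8, P3 4, P4 2, P5 2, P6 7, P7 3 (sum 37, leaving 3 seats).
Remainders in descending order: P3 0.8628, P4 0.7219, P6 0.5466, P1 0.4329, P2 0.3579, P5 0.0596, P7 0.0184.
The surplus seats go to P3, P4, P6.

P1 11; P2 8; P3 5; P4 3; P5 2; P6 8; P7 3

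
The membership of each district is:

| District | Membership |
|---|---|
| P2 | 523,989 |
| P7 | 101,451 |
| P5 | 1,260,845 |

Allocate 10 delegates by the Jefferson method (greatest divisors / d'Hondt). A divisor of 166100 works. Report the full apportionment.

With modified divisor 166100: modified quotas P2 3.155, P7 0.611, P5 7.591.
Rounding down: P2 3, P7 0, P5 7 (total 10).

P2: 3, P7: 0, P5: 7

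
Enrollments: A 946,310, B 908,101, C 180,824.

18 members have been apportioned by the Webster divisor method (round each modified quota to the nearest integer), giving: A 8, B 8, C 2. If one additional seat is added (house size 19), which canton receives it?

A

Priority for the next seat is population ÷ (current seats + 0.5).
Priorities: A 111330.588, B 106835.412, C 72329.600.
Highest priority: A.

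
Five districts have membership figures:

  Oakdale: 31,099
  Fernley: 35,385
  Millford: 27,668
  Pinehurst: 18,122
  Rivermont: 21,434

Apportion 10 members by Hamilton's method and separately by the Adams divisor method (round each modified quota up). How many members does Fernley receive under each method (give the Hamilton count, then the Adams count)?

Hamilton: Oakdale 2, Fernley 3, Millford 2, Pinehurst 1, Rivermont 2.
Adams: Oakdale 2, Fernley 2, Millford 2, Pinehurst 2, Rivermont 2.
Fernley gets 3 under Hamilton and 2 under Adams.

3 and 2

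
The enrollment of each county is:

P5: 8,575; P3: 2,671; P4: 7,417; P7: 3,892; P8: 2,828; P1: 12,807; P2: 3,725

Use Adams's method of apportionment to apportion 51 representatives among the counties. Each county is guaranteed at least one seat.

P5 10, P3 3, P4 9, P7 5, P8 4, P1 15, P2 5

Standard divisor 41915/51 ≈ 821.863; standard quotas: P5 10.434, P3 3.250, P4 9.025, P7 4.736, P8 3.441, P1 15.583, P2 4.532.
Rounding up gives 11, 4, 10, 5, 4, 16, 5 = 55 seats, so the divisor must be adjusted.
With modified divisor 900: modified quotas P5 9.528, P3 2.968, P4 8.241, P7 4.324, P8 3.142, P1 14.230, P2 4.139.
Rounding up: P5 10, P3 3, P4 9, P7 5, P8 4, P1 15, P2 5 (total 51).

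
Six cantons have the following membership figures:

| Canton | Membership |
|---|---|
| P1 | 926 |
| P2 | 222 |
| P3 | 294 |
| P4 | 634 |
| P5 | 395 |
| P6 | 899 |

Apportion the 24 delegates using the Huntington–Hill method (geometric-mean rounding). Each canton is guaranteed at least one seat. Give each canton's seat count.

With divisor 142: modified quotas P1 6.521, P2 1.563, P3 2.070, P4 4.465, P5 2.782, P6 6.331.
Geometric-mean thresholds: P1 √(6·7)=6.481, P2 √(1·2)=1.414, P3 √(2·3)=2.449, P4 √(4·5)=4.472, P5 √(2·3)=2.449, P6 √(6·7)=6.481.
Each quota rounded against its threshold gives P1 7, P2 2, P3 2, P4 4, P5 3, P6 6 (total 24).

P1 7, P2 2, P3 2, P4 4, P5 3, P6 6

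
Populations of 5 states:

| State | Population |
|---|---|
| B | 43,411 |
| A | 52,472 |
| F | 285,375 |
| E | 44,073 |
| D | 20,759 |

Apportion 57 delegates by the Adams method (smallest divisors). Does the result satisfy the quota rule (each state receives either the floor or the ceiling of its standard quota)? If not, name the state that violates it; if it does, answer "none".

Standard quotas: B 5.547, A 6.705, F 36.464, E 5.632, D 2.653.
Adams allocation: B 6, A 7, F 35, E 6, D 3.
F has quota 36.464 (lower 36, upper 37) but receives 35 — outside the quota interval.

F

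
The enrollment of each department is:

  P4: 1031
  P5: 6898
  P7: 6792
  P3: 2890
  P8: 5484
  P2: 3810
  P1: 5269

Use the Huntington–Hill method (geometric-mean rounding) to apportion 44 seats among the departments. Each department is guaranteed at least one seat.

With divisor 728: modified quotas P4 1.416, P5 9.475, P7 9.330, P3 3.970, P8 7.533, P2 5.234, P1 7.238.
Geometric-mean thresholds: P4 √(1·2)=1.414, P5 √(9·10)=9.487, P7 √(9·10)=9.487, P3 √(3·4)=3.464, P8 √(7·8)=7.483, P2 √(5·6)=5.477, P1 √(7·8)=7.483.
Each quota rounded against its threshold gives P4 2, P5 9, P7 9, P3 4, P8 8, P2 5, P1 7 (total 44).

P4 2, P5 9, P7 9, P3 4, P8 8, P2 5, P1 7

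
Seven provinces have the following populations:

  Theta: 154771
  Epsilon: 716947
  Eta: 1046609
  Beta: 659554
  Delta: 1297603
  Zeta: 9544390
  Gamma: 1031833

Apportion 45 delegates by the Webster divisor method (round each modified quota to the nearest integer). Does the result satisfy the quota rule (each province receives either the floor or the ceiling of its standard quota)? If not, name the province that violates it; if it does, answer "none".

Zeta

Standard quotas: Theta 0.482, Epsilon 2.232, Eta 3.259, Beta 2.054, Delta 4.041, Zeta 29.720, Gamma 3.213.
Webster allocation: Theta 0, Epsilon 2, Eta 3, Beta 2, Delta 4, Zeta 31, Gamma 3.
Zeta has quota 29.720 (lower 29, upper 30) but receives 31 — outside the quota interval.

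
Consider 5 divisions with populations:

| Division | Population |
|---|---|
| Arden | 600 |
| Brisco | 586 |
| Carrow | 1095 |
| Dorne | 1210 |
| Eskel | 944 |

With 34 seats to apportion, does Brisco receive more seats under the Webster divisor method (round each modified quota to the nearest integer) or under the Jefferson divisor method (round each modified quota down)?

Webster

Webster: Arden 5, Brisco 5, Carrow 8, Dorne 9, Eskel 7.
Jefferson: Arden 4, Brisco 4, Carrow 9, Dorne 10, Eskel 7.
Brisco gets 5 under Webster and 4 under Jefferson.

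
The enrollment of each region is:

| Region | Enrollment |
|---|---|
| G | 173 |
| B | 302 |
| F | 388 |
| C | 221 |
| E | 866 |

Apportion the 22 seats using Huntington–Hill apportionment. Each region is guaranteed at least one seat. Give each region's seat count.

G: 2; B: 3; F: 4; C: 3; E: 10

With divisor 89: modified quotas G 1.944, B 3.393, F 4.360, C 2.483, E 9.730.
Geometric-mean thresholds: G √(1·2)=1.414, B √(3·4)=3.464, F √(4·5)=4.472, C √(2·3)=2.449, E √(9·10)=9.487.
Each quota rounded against its threshold gives G 2, B 3, F 4, C 3, E 10 (total 22).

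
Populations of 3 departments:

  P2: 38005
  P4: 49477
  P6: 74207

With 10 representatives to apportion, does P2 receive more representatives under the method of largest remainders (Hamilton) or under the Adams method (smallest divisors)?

Hamilton: P2 2, P4 3, P6 5.
Adams: P2 3, P4 3, P6 4.
P2 gets 2 under Hamilton and 3 under Adams.

Adams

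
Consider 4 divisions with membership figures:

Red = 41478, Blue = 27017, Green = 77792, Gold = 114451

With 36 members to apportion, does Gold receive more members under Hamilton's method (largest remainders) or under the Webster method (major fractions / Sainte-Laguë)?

Hamilton

Hamilton: Red 5, Blue 4, Green 11, Gold 16.
Webster: Red 6, Blue 4, Green 11, Gold 15.
Gold gets 16 under Hamilton and 15 under Webster.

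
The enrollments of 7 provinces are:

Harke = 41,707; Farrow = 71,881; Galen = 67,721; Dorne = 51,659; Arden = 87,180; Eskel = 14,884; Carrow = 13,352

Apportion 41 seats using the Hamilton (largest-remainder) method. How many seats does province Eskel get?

Total 348384; standard divisor 348384/41 ≈ 8497.171.
Standard quotas: Harke 4.9083, Farrow 8.4594, Galen 7.9698, Dorne 6.0796, Arden 10.2599, Eskel 1.7516, Carrow 1.5713.
Lower quotas: Harke 4, Farrow 8, Galen 7, Dorne 6, Arden 10, Eskel 1, Carrow 1 (sum 37, leaving 4 seats).
Remainders in descending order: Galen 0.9698, Harke 0.9083, Eskel 0.7516, Carrow 0.5713, Farrow 0.4594, Arden 0.2599, Dorne 0.0796.
The surplus seats go to Galen, Harke, Eskel, Carrow.
Eskel receives 2.

2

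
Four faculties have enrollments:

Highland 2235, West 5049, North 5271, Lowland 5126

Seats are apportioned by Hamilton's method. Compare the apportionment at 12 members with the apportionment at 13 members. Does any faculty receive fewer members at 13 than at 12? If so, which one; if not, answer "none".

At 12 seats: Highland 2, West 3, North 4, Lowland 3.
At 13 seats: Highland 1, West 4, North 4, Lowland 4.
Highland drops from 2 to 1.

Highland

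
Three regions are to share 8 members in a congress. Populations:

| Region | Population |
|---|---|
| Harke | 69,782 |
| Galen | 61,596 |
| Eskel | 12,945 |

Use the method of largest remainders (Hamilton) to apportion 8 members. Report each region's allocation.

Harke 4, Galen 3, Eskel 1

The standard divisor is 144323/8 ≈ 18040.375.
Standard quotas: Harke 3.8681, Galen 3.4143, Eskel 0.7176.
Lower quotas: Harke 3, Galen 3, Eskel 0 (sum 6, leaving 2 seats).
Remainders in descending order: Harke 0.8681, Eskel 0.7176, Galen 0.4143.
The surplus seats go to Harke, Eskel.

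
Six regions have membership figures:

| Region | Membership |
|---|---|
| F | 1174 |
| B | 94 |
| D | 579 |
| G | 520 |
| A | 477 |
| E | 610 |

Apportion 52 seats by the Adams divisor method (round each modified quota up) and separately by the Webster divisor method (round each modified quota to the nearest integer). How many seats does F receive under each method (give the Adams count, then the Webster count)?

17 and 18

Adams: F 17, B 2, D 9, G 8, A 7, E 9.
Webster: F 18, B 1, D 9, G 8, A 7, E 9.
F gets 17 under Adams and 18 under Webster.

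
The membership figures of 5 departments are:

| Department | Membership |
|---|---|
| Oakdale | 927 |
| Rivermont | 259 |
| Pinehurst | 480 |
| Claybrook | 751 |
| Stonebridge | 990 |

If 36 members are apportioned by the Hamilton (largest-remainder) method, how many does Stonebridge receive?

10

The standard divisor is 3407/36 ≈ 94.639.
Standard quotas: Oakdale 9.795, Rivermont 2.737, Pinehurst 5.072, Claybrook 7.935, Stonebridge 10.461.
Lower quotas: Oakdale 9, Rivermont 2, Pinehurst 5, Claybrook 7, Stonebridge 10 (sum 33, leaving 3 seats).
Remainders in descending order: Claybrook 0.935, Oakdale 0.795, Rivermont 0.737, Stonebridge 0.461, Pinehurst 0.072.
Largest remainders: Claybrook, Oakdale, Rivermont receive the extra seats.
Stonebridge receives 10.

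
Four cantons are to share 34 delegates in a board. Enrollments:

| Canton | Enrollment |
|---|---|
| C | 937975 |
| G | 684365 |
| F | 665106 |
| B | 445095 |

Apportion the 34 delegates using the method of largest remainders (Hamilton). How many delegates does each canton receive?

C 12; G 8; F 8; B 6

Standard divisor: 2732541 ÷ 34 ≈ 80368.853.
Standard quotas: C 11.6709, G 8.5153, F 8.2757, B 5.5382.
Lower quotas: C 11, G 8, F 8, B 5 (sum 32, leaving 2 seats).
Remainders in descending order: C 0.6709, B 0.5382, G 0.5153, F 0.2757.
Largest remainders: C, B receive the extra seats.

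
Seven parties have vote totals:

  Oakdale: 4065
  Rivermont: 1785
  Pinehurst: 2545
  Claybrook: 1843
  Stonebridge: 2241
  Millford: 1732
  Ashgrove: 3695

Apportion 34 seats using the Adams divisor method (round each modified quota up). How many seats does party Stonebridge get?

4

Standard divisor 17906/34 ≈ 526.647; standard quotas: Oakdale 7.719, Rivermont 3.389, Pinehurst 4.832, Claybrook 3.499, Stonebridge 4.255, Millford 3.289, Ashgrove 7.016.
Rounding up gives 8, 4, 5, 4, 5, 4, 8 = 38 seats, so the divisor must be adjusted.
With modified divisor 590: modified quotas Oakdale 6.890, Rivermont 3.025, Pinehurst 4.314, Claybrook 3.124, Stonebridge 3.798, Millford 2.936, Ashgrove 6.263.
Rounding up: Oakdale 7, Rivermont 4, Pinehurst 5, Claybrook 4, Stonebridge 4, Millford 3, Ashgrove 7 (total 34).
Stonebridge receives 4.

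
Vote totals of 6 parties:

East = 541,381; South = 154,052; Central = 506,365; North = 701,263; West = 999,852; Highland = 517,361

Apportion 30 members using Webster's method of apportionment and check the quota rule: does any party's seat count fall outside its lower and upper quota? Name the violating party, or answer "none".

Standard quotas: East 4.749, South 1.351, Central 4.441, North 6.151, West 8.770, Highland 4.538.
Webster allocation: East 5, South 1, Central 4, North 6, West 9, Highland 5.
Every allocation lies between the lower and upper quota.

none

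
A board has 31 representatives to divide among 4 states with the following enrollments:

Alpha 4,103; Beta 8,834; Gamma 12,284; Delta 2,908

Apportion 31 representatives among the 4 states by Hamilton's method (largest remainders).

The standard divisor is 28129/31 ≈ 907.387.
Standard quotas: Alpha 4.5218, Beta 9.7356, Gamma 13.5378, Delta 3.2048.
Lower quotas: Alpha 4, Beta 9, Gamma 13, Delta 3 (sum 29, leaving 2 seats).
Remainders in descending order: Beta 0.7356, Gamma 0.5378, Alpha 0.5218, Delta 0.2048.
Largest remainders: Beta, Gamma receive the extra seats.

Alpha=4, Beta=10, Gamma=14, Delta=3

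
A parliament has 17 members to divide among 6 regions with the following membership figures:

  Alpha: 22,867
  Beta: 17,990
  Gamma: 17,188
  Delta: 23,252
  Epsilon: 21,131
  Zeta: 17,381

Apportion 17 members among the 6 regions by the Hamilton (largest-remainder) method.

Alpha 3, Beta 3, Gamma 2, Delta 3, Epsilon 3, Zeta 3

Total 119809; standard divisor 119809/17 ≈ 7047.588.
Standard quotas: Alpha 3.2447, Beta 2.5526, Gamma 2.4388, Delta 3.2993, Epsilon 2.9983, Zeta 2.4662.
Lower quotas: Alpha 3, Beta 2, Gamma 2, Delta 3, Epsilon 2, Zeta 2 (sum 14, leaving 3 seats).
Remainders in descending order: Epsilon 0.9983, Beta 0.5526, Zeta 0.4662, Gamma 0.4388, Delta 0.2993, Alpha 0.2447.
Largest remainders: Epsilon, Beta, Zeta receive the extra seats.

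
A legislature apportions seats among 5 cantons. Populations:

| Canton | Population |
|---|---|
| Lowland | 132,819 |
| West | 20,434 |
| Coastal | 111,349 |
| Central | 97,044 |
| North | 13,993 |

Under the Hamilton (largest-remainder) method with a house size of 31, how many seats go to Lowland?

The standard divisor is 375639/31 ≈ 12117.387.
Standard quotas: Lowland 10.9610, West 1.6863, Coastal 9.1892, Central 8.0087, North 1.1548.
Lower quotas: Lowland 10, West 1, Coastal 9, Central 8, North 1 (sum 29, leaving 2 seats).
Remainders in descending order: Lowland 0.9610, West 0.6863, Coastal 0.1892, North 0.1548, Central 0.0087.
Largest remainders: Lowland, West receive the extra seats.
Lowland receives 11.

11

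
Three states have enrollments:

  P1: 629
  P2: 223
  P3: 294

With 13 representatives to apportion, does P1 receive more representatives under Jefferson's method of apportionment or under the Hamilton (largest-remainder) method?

Jefferson: P1 8, P2 2, P3 3.
Hamilton: P1 7, P2 3, P3 3.
P1 gets 8 under Jefferson and 7 under Hamilton.

Jefferson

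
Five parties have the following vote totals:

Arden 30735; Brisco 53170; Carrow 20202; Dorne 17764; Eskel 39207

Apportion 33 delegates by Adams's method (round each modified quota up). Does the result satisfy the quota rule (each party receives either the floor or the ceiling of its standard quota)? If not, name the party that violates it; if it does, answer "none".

Standard quotas: Arden 6.297, Brisco 10.893, Carrow 4.139, Dorne 3.639, Eskel 8.032.
Adams allocation: Arden 6, Brisco 11, Carrow 4, Dorne 4, Eskel 8.
Every allocation lies between the lower and upper quota.

none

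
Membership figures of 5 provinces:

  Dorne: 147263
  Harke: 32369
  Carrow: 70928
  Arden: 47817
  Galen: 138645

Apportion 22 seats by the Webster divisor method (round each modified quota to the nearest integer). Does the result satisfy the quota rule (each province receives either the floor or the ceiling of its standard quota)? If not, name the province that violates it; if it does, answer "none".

none

Standard quotas: Dorne 7.413, Harke 1.629, Carrow 3.571, Arden 2.407, Galen 6.979.
Webster allocation: Dorne 7, Harke 2, Carrow 4, Arden 2, Galen 7.
Every allocation lies between the lower and upper quota.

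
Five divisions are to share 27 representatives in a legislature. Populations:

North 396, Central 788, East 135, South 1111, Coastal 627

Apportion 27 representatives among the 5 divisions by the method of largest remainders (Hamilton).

North 3; Central 7; East 1; South 10; Coastal 6

Total 3057; standard divisor 3057/27 ≈ 113.222.
Standard quotas: North 3.498, Central 6.960, East 1.192, South 9.813, Coastal 5.538.
Lower quotas: North 3, Central 6, East 1, South 9, Coastal 5 (sum 24, leaving 3 seats).
Remainders in descending order: Central 0.960, South 0.813, Coastal 0.538, North 0.498, East 0.192.
Largest remainders: Central, South, Coastal receive the extra seats.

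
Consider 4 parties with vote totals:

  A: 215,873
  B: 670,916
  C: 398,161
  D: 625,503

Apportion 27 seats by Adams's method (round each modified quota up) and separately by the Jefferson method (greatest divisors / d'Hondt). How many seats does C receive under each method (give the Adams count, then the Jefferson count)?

6 and 5

Adams: A 3, B 9, C 6, D 9.
Jefferson: A 3, B 10, C 5, D 9.
C gets 6 under Adams and 5 under Jefferson.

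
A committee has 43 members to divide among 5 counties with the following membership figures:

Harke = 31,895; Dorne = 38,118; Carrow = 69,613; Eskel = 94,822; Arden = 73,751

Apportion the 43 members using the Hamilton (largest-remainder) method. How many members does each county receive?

Standard divisor: 308199 ÷ 43 ≈ 7167.419.
Standard quotas: Harke 4.4500, Dorne 5.3182, Carrow 9.7124, Eskel 13.2296, Arden 10.2898.
Lower quotas: Harke 4, Dorne 5, Carrow 9, Eskel 13, Arden 10 (sum 41, leaving 2 seats).
Remainders in descending order: Carrow 0.7124, Harke 0.4500, Dorne 0.3182, Arden 0.2898, Eskel 0.2296.
Largest remainders: Carrow, Harke receive the extra seats.

Harke 5, Dorne 5, Carrow 10, Eskel 13, Arden 10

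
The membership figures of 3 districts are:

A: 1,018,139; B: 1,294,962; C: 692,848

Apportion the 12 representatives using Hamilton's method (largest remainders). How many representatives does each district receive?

Standard divisor: 3005949 ÷ 12 ≈ 250495.75.
Standard quotas: A 4.0645, B 5.1696, C 2.7659.
Lower quotas: A 4, B 5, C 2 (sum 11, leaving 1 seat).
Remainders in descending order: C 0.7659, B 0.1696, A 0.0645.
Largest remainder: C receives the extra seat.

A 4, B 5, C 3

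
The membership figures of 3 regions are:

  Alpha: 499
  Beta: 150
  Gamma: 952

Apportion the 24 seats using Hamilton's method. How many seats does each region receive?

Alpha=8, Beta=2, Gamma=14

The standard divisor is 1601/24 ≈ 66.708.
Standard quotas: Alpha 7.480, Beta 2.249, Gamma 14.271.
Lower quotas: Alpha 7, Beta 2, Gamma 14 (sum 23, leaving 1 seat).
Remainders in descending order: Alpha 0.480, Gamma 0.271, Beta 0.249.
The surplus seat goes to Alpha.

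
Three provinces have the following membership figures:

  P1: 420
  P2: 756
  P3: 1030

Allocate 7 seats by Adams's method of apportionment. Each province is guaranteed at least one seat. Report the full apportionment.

Standard divisor 2206/7 ≈ 315.143; standard quotas: P1 1.333, P2 2.399, P3 3.268.
Rounding up gives 2, 3, 4 = 9 seats, so the divisor must be adjusted.
With modified divisor 400: modified quotas P1 1.050, P2 1.890, P3 2.575.
Rounding up: P1 2, P2 2, P3 3 (total 7).

P1: 2; P2: 2; P3: 3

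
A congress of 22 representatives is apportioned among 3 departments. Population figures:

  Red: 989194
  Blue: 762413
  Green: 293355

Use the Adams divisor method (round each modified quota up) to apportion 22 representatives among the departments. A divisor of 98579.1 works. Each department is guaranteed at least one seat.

Red 11, Blue 8, Green 3

With modified divisor 98579.1: modified quotas Red 10.035, Blue 7.734, Green 2.976.
Rounding up: Red 11, Blue 8, Green 3 (total 22).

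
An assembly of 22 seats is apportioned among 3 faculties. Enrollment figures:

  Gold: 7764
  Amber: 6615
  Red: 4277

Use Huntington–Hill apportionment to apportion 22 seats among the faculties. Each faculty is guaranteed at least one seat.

Gold 9; Amber 8; Red 5

With divisor 851: modified quotas Gold 9.123, Amber 7.773, Red 5.026.
Geometric-mean thresholds: Gold √(9·10)=9.487, Amber √(7·8)=7.483, Red √(5·6)=5.477.
Each quota rounded against its threshold gives Gold 9, Amber 8, Red 5 (total 22).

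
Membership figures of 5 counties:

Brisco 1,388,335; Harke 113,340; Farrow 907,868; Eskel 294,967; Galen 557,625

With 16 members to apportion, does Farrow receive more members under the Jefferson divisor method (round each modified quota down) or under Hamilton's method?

Jefferson

Jefferson: Brisco 7, Harke 0, Farrow 5, Eskel 1, Galen 3.
Hamilton: Brisco 7, Harke 1, Farrow 4, Eskel 1, Galen 3.
Farrow gets 5 under Jefferson and 4 under Hamilton.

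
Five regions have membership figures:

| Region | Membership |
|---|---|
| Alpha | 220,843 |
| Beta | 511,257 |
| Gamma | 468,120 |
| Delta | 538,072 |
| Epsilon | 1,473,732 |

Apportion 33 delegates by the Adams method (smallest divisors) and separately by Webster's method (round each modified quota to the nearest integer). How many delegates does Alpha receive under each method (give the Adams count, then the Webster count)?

3 and 2

Adams: Alpha 3, Beta 5, Gamma 5, Delta 6, Epsilon 14.
Webster: Alpha 2, Beta 5, Gamma 5, Delta 6, Epsilon 15.
Alpha gets 3 under Adams and 2 under Webster.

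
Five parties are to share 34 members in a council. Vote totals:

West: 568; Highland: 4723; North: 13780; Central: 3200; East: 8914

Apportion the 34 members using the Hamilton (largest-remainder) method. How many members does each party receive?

West=1, Highland=5, North=15, Central=3, East=10

Total 31185; standard divisor 31185/34 ≈ 917.206.
Standard quotas: West 0.6193, Highland 5.1493, North 15.0239, Central 3.4889, East 9.7186.
Lower quotas: West 0, Highland 5, North 15, Central 3, East 9 (sum 32, leaving 2 seats).
Remainders in descending order: East 0.7186, West 0.6193, Central 0.4889, Highland 0.1493, North 0.0239.
Largest remainders: East, West receive the extra seats.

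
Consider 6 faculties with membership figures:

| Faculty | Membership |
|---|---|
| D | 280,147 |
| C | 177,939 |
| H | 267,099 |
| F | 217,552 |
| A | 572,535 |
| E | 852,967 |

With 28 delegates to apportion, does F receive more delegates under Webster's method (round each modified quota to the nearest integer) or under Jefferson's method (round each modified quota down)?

Webster

Webster: D 3, C 2, H 3, F 3, A 7, E 10.
Jefferson: D 3, C 2, H 3, F 2, A 7, E 11.
F gets 3 under Webster and 2 under Jefferson.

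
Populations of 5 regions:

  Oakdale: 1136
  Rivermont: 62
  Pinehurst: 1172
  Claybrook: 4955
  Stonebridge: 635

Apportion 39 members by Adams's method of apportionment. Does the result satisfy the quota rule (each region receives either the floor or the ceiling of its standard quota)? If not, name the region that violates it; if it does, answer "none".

Standard quotas: Oakdale 5.566, Rivermont 0.304, Pinehurst 5.742, Claybrook 24.277, Stonebridge 3.111.
Adams allocation: Oakdale 6, Rivermont 1, Pinehurst 6, Claybrook 23, Stonebridge 3.
Claybrook has quota 24.277 (lower 24, upper 25) but receives 23 — outside the quota interval.

Claybrook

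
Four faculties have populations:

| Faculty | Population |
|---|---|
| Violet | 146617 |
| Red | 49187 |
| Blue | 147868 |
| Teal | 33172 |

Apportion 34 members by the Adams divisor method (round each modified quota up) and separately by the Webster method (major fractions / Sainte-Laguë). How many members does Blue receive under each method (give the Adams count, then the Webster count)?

13 and 14

Adams: Violet 13, Red 5, Blue 13, Teal 3.
Webster: Violet 13, Red 4, Blue 14, Teal 3.
Blue gets 13 under Adams and 14 under Webster.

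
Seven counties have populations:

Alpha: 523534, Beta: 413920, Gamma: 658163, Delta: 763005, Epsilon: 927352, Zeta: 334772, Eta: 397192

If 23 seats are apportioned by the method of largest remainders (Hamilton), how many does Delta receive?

Standard divisor: 4017938 ÷ 23 ≈ 174692.957.
Standard quotas: Alpha 2.9969, Beta 2.3694, Gamma 3.7675, Delta 4.3677, Epsilon 5.3085, Zeta 1.9163, Eta 2.2737.
Lower quotas: Alpha 2, Beta 2, Gamma 3, Delta 4, Epsilon 5, Zeta 1, Eta 2 (sum 19, leaving 4 seats).
Remainders in descending order: Alpha 0.9969, Zeta 0.9163, Gamma 0.7675, Beta 0.3694, Delta 0.3677, Epsilon 0.3085, Eta 0.2737.
Largest remainders: Alpha, Zeta, Gamma, Beta receive the extra seats.
Delta receives 4.

4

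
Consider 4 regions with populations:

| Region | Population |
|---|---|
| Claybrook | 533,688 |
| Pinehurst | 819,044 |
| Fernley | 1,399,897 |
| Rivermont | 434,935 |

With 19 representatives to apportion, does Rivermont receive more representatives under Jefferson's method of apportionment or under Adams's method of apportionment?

Jefferson: Claybrook 3, Pinehurst 5, Fernley 9, Rivermont 2.
Adams: Claybrook 3, Pinehurst 5, Fernley 8, Rivermont 3.
Rivermont gets 2 under Jefferson and 3 under Adams.

Adams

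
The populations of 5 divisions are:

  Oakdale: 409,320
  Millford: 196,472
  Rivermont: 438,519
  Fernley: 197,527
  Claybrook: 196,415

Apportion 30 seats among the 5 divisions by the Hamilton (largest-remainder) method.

Oakdale 9, Millford 4, Rivermont 9, Fernley 4, Claybrook 4

Standard divisor: 1438253 ÷ 30 ≈ 47941.767.
Standard quotas: Oakdale 8.5379, Millford 4.0981, Rivermont 9.1469, Fernley 4.1201, Claybrook 4.0969.
Lower quotas: Oakdale 8, Millford 4, Rivermont 9, Fernley 4, Claybrook 4 (sum 29, leaving 1 seat).
Remainders in descending order: Oakdale 0.5379, Rivermont 0.1469, Fernley 0.1201, Millford 0.0981, Claybrook 0.0969.
Largest remainder: Oakdale receives the extra seat.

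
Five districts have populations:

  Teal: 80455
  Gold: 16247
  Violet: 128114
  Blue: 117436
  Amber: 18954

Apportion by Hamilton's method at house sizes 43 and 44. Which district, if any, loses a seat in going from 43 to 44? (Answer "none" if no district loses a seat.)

none

At 43 seats: Teal 10, Gold 2, Violet 15, Blue 14, Amber 2.
At 44 seats: Teal 10, Gold 2, Violet 16, Blue 14, Amber 2.
No district's allocation decreased.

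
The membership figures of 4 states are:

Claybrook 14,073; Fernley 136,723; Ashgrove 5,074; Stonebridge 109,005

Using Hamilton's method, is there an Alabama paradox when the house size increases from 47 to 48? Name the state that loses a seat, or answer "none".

At 47 seats: Claybrook 3, Fernley 24, Ashgrove 1, Stonebridge 19.
At 48 seats: Claybrook 2, Fernley 25, Ashgrove 1, Stonebridge 20.
Claybrook drops from 3 to 2.

Claybrook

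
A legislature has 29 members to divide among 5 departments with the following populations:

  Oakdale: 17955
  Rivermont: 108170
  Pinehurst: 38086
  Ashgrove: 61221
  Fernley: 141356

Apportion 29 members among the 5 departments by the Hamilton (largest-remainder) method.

Oakdale=1; Rivermont=9; Pinehurst=3; Ashgrove=5; Fernley=11

Total 366788; standard divisor 366788/29 ≈ 12647.862.
Standard quotas: Oakdale 1.4196, Rivermont 8.5524, Pinehurst 3.0113, Ashgrove 4.8404, Fernley 11.1763.
Lower quotas: Oakdale 1, Rivermont 8, Pinehurst 3, Ashgrove 4, Fernley 11 (sum 27, leaving 2 seats).
Remainders in descending order: Ashgrove 0.8404, Rivermont 0.5524, Oakdale 0.4196, Fernley 0.1763, Pinehurst 0.0113.
Largest remainders: Ashgrove, Rivermont receive the extra seats.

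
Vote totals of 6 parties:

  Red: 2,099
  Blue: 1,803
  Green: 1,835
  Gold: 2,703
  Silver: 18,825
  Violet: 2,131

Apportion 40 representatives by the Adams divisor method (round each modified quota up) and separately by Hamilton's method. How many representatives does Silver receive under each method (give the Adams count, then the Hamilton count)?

Adams: Red 3, Blue 3, Green 3, Gold 4, Silver 24, Violet 3.
Hamilton: Red 3, Blue 2, Green 2, Gold 4, Silver 26, Violet 3.
Silver gets 24 under Adams and 26 under Hamilton.

24 and 26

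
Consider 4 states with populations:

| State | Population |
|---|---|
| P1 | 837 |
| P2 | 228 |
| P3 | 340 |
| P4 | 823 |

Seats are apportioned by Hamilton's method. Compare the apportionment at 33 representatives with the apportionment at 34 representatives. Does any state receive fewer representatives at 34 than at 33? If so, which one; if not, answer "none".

At 33 seats: P1 13, P2 3, P3 5, P4 12.
At 34 seats: P1 13, P2 3, P3 5, P4 13.
No state's allocation decreased.

none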